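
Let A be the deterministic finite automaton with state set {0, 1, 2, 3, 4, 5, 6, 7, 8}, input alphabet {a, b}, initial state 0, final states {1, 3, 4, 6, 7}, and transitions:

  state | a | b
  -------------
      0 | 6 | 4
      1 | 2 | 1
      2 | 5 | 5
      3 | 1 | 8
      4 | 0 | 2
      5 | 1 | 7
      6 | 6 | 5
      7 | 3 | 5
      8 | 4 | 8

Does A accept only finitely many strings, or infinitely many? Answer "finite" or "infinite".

State 0 is reachable from the start and can reach an accepting state, and it lies on the cycle 0 → 4 → 0.
Traversing that cycle any number of times yields accepted strings of unbounded length, so the language is infinite.

infinite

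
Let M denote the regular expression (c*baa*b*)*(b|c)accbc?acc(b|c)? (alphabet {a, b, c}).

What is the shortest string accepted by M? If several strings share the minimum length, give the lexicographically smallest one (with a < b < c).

baccbacc

By inspection of the expression, no string of length less than 8 matches, and baccbacc is the lexicographically first match of length 8.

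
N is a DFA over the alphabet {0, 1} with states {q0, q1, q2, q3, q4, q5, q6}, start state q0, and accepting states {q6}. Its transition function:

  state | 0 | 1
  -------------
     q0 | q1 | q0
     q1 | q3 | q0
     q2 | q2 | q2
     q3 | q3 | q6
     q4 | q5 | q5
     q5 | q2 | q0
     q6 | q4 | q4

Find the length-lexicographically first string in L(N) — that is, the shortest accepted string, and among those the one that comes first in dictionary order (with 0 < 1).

001

A breadth-first search from q0 reaches an accepting state first via the path q0 → q1 → q3 → q6 on input 001.
No string of length < 3 is accepted (BFS exhausts all shorter strings without reaching an accepting state), and 001 is the lexicographically least accepting string of length 3.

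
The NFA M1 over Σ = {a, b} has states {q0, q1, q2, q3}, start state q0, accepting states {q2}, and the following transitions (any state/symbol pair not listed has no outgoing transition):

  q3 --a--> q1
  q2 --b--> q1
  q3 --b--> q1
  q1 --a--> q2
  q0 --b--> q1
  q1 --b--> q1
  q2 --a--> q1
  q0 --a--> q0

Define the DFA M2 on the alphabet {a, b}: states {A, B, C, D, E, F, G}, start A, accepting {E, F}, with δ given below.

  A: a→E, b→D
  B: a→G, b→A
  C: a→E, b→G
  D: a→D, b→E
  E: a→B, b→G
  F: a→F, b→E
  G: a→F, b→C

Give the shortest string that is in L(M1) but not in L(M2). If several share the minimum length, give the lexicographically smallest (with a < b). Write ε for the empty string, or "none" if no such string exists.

ba

The string ba is accepted by M1 but not by M2.
No shorter string lies in the difference, and ba is the lexicographically first length-2 string in L(M1) \ L(M2).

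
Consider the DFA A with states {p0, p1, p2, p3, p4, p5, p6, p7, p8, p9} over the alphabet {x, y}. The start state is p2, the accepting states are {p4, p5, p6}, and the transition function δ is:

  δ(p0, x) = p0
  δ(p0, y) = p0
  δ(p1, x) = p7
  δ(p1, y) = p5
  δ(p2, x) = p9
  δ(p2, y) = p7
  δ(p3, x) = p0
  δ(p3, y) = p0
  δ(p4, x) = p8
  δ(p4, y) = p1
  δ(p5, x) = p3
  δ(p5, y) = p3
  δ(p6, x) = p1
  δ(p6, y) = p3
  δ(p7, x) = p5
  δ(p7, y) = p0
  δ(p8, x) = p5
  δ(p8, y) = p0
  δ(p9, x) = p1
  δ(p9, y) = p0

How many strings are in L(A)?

3

The useful subgraph on states {p1, p2, p5, p7, p9} is acyclic, so L(A) is finite; the longest accepting path visits 5 useful states, giving maximum string length 4.
Counting accepting paths from p2 by length: 1 of length 2, 1 of length 3, 1 of length 4. Total 3.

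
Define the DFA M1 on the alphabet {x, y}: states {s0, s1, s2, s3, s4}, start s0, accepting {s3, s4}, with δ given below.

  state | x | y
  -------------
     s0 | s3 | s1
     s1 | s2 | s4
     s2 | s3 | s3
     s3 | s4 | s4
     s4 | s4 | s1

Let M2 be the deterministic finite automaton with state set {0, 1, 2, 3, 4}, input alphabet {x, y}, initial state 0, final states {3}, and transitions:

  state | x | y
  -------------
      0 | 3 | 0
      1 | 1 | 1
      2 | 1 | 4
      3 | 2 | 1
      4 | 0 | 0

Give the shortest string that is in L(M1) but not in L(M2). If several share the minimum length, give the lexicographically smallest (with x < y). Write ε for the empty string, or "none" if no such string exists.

xx

The string xx is accepted by M1 but not by M2.
No shorter string lies in the difference, and xx is the lexicographically first length-2 string in L(M1) \ L(M2).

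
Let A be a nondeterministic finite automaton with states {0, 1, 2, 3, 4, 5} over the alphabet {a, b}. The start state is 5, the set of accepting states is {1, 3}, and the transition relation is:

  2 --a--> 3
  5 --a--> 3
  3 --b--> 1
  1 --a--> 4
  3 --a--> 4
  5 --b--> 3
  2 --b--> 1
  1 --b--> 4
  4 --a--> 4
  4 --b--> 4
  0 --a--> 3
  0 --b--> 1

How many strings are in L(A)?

4

The useful subgraph on states {1, 3, 5} is acyclic, so L(A) is finite; the longest accepting path visits 3 useful states, giving maximum string length 2.
Counting accepting paths from 5 by length: 2 of length 1, 2 of length 2. Total 4.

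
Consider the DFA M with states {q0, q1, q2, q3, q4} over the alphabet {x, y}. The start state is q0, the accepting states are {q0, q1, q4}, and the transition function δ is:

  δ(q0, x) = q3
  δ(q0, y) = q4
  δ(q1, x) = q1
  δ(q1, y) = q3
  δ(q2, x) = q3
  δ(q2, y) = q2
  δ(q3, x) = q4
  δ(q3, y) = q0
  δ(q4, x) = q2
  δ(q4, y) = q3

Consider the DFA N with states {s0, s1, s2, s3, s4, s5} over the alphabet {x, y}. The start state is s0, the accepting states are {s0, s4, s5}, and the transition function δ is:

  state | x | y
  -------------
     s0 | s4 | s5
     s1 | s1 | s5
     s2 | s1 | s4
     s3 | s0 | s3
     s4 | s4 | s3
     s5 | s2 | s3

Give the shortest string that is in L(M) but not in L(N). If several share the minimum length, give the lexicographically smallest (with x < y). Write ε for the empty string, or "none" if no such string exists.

xy

The string xy is accepted by M but not by N.
No shorter string lies in the difference, and xy is the lexicographically first length-2 string in L(M) \ L(N).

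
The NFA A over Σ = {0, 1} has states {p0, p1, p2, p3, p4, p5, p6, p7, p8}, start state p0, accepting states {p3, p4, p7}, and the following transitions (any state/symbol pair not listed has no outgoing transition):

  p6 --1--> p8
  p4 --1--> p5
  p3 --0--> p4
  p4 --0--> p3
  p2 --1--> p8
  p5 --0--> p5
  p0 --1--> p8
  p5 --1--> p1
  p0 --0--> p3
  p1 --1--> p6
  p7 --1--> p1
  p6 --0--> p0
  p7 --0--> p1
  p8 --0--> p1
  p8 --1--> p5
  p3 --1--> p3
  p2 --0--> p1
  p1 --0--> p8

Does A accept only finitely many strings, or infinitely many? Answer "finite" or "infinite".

infinite

State p8 is reachable from the start and can reach an accepting state, and it lies on the cycle p8 → p1 → p8.
Traversing that cycle any number of times yields accepted strings of unbounded length, so the language is infinite.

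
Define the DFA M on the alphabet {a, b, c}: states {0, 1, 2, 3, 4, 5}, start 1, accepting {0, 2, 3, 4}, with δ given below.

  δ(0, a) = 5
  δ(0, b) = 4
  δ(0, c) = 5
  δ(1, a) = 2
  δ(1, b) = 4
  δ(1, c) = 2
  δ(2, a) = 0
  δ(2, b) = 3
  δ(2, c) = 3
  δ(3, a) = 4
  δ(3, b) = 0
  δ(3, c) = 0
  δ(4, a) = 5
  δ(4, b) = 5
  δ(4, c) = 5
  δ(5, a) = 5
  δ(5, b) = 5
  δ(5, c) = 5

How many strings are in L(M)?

The useful subgraph on states {0, 1, 2, 3, 4} is acyclic, so L(M) is finite; the longest accepting path visits 5 useful states, giving maximum string length 4.
Counting accepting paths from 1 by length: 3 of length 1, 6 of length 2, 14 of length 3, 8 of length 4. Total 31.

31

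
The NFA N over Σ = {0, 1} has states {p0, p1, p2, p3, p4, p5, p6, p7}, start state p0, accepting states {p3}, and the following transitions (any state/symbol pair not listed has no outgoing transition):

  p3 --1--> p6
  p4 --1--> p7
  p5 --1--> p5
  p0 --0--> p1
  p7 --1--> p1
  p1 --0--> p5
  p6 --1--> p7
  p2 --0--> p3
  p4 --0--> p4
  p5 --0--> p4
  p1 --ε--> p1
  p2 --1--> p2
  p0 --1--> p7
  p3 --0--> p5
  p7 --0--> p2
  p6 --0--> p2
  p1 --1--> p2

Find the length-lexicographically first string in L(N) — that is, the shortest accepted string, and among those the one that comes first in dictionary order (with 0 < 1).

010

A breadth-first search from p0 reaches an accepting state first via the path p0 → p1 → p2 → p3 on input 010.
No string of length < 3 is accepted (BFS exhausts all shorter strings without reaching an accepting state), and 010 is the lexicographically least accepting string of length 3.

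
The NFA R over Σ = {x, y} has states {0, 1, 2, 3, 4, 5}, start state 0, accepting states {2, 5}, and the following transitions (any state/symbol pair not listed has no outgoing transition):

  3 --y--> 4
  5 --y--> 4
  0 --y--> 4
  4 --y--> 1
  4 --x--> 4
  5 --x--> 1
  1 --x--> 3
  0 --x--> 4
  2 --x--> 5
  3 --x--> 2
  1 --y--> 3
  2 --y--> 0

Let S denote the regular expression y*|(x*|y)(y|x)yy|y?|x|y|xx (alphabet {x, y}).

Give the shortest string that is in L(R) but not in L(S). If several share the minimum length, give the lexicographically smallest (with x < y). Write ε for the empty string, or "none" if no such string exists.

The string xyxx is accepted by R but not by S.
No shorter string lies in the difference, and xyxx is the lexicographically first length-4 string in L(R) \ L(S).

xyxx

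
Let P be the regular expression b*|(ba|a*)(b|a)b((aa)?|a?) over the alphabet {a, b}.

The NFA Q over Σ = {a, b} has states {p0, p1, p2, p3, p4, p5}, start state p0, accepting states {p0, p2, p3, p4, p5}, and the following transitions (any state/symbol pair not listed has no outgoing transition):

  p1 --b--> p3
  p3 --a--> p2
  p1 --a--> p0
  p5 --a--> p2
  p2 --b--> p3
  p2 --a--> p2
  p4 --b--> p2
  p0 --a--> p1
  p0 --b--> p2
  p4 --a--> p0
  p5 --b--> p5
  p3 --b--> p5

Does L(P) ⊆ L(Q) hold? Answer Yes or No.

Converting the expression P to a DFA (subset construction, then merging equivalent states) gives the minimal DFA with states {r0, r1, r2, r3, r4, r5, r6, r7, r8, r9, r10, r11}, start state r0, accepting states {r0, r2, r3, r5, r6, r7, r9, r10} and transitions r0: a→r1, b→r2; r1: a→r1, b→r3; r2: a→r4, b→r5; r3: a→r6, b→r7; r4: a→r8, b→r8; r5: a→r6, b→r9; r6: a→r10, b→r11; r7: a→r6, b→r11; r8: a→r11, b→r7; r9: a→r11, b→r9; r10: a→r11, b→r11; r11: a→r11, b→r11.
Exploring the product automaton P × Q from the start pair (r0, p0), following both machines on each input symbol, reaches 18 state pairs: (r0, p0), (r1, p1), (r2, p2), (r1, p0), (r3, p3), (r4, p2), (r5, p3), (r3, p2), (r6, p2), (r7, p5), (r8, p2), (r8, p3), (r9, p5), (r7, p3), (r10, p2), (r11, p3), (r11, p5), (r11, p2).
P accepts in {r0, r2, r3, r5, r6, r7, r9, r10} and Q accepts in {p0, p2, p3, p4, p5}. The reachable pairs whose P-component is accepting are (r0, p0), (r2, p2), (r3, p3), (r5, p3), (r3, p2), (r6, p2), (r7, p5), (r9, p5), (r7, p3), (r10, p2); in each of them the Q-component is accepting too, so the product for L(P) \ L(Q) (P-component accepting, Q-component rejecting) has no reachable accepting pair and the difference is empty.
Hence every string in L(P) is also in L(Q).

Yes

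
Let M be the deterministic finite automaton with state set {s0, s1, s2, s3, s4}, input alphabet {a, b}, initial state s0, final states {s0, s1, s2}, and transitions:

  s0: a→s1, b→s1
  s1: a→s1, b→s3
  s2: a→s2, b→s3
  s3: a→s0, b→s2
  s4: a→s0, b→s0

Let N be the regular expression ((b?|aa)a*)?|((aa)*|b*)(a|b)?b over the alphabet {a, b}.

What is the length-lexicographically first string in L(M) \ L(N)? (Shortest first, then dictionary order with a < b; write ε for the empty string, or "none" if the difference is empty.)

aba

The string aba is accepted by M but not by N.
No shorter string lies in the difference, and aba is the lexicographically first length-3 string in L(M) \ L(N).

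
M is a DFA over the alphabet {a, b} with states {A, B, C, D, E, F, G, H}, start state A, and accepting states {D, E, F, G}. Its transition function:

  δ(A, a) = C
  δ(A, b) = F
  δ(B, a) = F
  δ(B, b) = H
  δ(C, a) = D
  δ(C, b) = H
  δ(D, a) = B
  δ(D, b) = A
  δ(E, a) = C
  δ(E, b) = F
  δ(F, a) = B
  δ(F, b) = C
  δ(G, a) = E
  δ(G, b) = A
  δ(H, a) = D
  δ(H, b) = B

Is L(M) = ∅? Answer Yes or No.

The string b is accepted: the run A → F ends in the accepting state F.
Since at least one string is accepted, L(M) is not empty.

No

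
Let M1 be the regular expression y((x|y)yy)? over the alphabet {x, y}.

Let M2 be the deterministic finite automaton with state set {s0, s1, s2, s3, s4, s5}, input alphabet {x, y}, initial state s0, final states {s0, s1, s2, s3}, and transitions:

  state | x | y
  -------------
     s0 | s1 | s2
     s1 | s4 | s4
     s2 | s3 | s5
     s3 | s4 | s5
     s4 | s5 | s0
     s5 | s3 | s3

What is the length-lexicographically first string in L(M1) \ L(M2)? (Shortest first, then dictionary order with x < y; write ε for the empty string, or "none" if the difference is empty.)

yyyy

The string yyyy is accepted by M1 but not by M2.
No shorter string lies in the difference, and yyyy is the lexicographically first length-4 string in L(M1) \ L(M2).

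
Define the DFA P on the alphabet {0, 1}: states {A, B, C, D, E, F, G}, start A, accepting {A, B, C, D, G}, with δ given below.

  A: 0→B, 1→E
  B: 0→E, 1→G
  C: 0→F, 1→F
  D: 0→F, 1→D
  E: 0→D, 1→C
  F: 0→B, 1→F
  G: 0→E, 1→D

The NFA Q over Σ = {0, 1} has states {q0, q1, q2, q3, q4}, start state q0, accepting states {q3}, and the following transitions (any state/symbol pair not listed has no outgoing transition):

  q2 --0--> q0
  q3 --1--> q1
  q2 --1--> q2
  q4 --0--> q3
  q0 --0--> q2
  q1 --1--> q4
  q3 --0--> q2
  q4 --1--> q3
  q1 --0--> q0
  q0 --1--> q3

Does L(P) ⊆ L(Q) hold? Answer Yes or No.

No

The empty string ε is in L(P) but not in L(Q).
So L(P) ⊄ L(Q).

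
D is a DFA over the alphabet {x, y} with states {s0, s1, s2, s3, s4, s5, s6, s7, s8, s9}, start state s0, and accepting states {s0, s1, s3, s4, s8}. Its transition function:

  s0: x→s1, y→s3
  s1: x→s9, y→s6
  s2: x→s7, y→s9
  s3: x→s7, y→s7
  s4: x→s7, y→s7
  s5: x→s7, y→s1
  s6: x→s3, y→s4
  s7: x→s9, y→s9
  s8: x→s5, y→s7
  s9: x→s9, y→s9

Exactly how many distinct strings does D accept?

5

The useful subgraph on states {s0, s1, s3, s4, s6} is acyclic, so L(D) is finite; the longest accepting path visits 4 useful states, giving maximum string length 3.
Counting accepting paths from s0 by length: 1 of length 0, 2 of length 1, 2 of length 3. Total 5.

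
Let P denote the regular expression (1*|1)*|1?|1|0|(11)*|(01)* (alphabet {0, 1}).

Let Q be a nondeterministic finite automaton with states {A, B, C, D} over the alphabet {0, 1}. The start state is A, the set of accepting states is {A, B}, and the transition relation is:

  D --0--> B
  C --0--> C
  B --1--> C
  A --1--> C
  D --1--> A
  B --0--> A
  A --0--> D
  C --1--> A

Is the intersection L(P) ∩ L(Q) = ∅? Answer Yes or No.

The empty string ε is accepted by both P and Q.
Hence L(P) ∩ L(Q) ≠ ∅.

No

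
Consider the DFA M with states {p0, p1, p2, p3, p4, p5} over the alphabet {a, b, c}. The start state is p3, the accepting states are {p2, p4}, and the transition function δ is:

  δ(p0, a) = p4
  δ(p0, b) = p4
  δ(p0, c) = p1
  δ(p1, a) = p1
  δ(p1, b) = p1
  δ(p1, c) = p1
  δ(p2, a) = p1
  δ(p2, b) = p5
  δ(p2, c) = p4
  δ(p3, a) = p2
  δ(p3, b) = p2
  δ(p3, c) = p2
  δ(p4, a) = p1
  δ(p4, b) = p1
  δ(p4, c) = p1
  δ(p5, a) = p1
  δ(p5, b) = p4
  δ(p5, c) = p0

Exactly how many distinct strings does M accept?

15

The useful subgraph on states {p0, p2, p3, p4, p5} is acyclic, so L(M) is finite; the longest accepting path visits 5 useful states, giving maximum string length 4.
Counting accepting paths from p3 by length: 3 of length 1, 3 of length 2, 3 of length 3, 6 of length 4. Total 15.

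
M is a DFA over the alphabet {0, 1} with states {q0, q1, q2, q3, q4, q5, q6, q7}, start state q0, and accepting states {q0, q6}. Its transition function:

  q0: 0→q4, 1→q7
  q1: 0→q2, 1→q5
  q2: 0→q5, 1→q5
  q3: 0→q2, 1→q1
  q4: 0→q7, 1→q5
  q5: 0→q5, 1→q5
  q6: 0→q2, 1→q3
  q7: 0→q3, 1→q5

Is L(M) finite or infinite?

finite

The useful states (reachable from q0 and able to reach an accepting state) are {q0}.
Restricted to these states the transition graph has no cycle, so every accepting path has bounded length and L is finite.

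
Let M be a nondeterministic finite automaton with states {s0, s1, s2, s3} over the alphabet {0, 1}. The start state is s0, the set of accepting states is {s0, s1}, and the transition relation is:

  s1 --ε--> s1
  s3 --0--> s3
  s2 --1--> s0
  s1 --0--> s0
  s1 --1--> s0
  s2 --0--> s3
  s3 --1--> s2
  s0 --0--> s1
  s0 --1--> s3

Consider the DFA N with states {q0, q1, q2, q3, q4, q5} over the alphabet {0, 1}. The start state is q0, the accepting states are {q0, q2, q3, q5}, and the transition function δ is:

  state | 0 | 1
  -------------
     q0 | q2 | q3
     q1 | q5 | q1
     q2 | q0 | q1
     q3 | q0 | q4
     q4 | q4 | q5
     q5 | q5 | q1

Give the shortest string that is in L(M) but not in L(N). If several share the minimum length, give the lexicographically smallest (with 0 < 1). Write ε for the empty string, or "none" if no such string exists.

The string 01 is accepted by M but not by N.
No shorter string lies in the difference, and 01 is the lexicographically first length-2 string in L(M) \ L(N).

01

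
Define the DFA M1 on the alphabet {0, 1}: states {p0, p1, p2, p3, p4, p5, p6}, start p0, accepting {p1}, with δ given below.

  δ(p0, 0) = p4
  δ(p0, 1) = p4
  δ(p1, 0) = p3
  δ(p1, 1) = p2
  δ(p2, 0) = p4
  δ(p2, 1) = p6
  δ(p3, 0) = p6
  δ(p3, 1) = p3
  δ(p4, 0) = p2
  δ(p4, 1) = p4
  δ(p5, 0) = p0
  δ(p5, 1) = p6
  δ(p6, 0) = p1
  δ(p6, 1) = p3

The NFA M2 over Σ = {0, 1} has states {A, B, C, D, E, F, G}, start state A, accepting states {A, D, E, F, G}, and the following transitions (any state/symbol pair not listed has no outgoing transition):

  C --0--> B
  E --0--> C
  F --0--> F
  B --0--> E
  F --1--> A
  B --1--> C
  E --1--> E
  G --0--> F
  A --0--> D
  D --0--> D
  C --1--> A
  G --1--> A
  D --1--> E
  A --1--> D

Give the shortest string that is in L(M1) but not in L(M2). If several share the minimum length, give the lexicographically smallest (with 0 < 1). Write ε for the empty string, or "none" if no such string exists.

0010

The string 0010 is accepted by M1 but not by M2.
No shorter string lies in the difference, and 0010 is the lexicographically first length-4 string in L(M1) \ L(M2).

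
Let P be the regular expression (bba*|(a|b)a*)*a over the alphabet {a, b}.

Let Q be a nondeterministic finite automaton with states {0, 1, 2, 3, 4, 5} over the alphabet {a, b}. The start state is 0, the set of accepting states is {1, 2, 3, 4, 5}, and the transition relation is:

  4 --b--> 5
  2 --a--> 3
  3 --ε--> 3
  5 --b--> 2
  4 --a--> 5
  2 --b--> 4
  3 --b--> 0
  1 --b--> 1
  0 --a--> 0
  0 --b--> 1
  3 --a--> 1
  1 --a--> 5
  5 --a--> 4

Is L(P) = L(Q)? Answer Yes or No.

No

The string a is accepted by P but rejected by Q.
So L(P) ≠ L(Q).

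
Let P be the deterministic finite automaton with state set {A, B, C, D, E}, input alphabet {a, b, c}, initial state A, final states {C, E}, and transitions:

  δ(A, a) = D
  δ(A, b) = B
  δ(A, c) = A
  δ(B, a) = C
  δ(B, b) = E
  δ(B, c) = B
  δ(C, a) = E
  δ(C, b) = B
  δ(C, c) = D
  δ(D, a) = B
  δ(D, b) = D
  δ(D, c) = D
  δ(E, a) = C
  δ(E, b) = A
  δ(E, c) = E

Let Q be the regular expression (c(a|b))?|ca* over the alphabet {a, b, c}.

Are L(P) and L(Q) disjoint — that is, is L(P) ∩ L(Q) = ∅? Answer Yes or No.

The string caaa is accepted by both P and Q.
Hence L(P) ∩ L(Q) ≠ ∅.

No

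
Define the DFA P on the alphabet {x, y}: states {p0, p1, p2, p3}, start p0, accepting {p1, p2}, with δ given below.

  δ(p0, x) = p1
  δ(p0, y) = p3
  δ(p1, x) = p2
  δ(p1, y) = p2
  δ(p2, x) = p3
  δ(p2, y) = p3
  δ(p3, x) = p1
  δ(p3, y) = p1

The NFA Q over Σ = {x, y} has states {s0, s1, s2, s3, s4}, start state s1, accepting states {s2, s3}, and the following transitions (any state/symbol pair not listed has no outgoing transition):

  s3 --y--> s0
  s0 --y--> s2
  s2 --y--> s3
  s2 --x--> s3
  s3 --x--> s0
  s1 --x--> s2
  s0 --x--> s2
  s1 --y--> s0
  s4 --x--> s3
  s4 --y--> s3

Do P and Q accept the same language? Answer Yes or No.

Yes

Exploring the product automaton P × Q from the start pair (p0, s1), following both machines on each input symbol, reaches 4 state pairs: (p0, s1), (p1, s2), (p3, s0), (p2, s3).
P accepts in {p1, p2} and Q accepts in {s2, s3}. In every reachable pair the two components are either both accepting — (p1, s2), (p2, s3) — or both non-accepting, so no string is accepted by exactly one of the machines: L(P) \ L(Q) and L(Q) \ L(P) are both empty.
Hence every string is accepted by P iff it is accepted by Q, and the two languages coincide.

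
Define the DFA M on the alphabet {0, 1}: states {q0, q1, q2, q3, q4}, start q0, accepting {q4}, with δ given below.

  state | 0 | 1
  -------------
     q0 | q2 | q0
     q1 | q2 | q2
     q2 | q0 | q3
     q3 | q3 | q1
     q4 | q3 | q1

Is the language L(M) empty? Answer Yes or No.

The states reachable from the start state are {q0, q1, q2, q3}.
None of the accepting states {q4} is reachable, so no string is accepted and L(M) = ∅.

Yes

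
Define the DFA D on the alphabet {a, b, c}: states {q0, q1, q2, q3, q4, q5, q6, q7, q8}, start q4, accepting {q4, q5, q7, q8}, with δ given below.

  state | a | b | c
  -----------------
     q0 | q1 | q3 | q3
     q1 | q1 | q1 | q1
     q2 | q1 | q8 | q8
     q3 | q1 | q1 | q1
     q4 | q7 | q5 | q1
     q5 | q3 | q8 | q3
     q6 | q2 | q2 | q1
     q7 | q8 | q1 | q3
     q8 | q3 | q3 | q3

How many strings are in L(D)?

The useful subgraph on states {q4, q5, q7, q8} is acyclic, so L(D) is finite; the longest accepting path visits 3 useful states, giving maximum string length 2.
Counting accepting paths from q4 by length: 1 of length 0, 2 of length 1, 2 of length 2. Total 5.

5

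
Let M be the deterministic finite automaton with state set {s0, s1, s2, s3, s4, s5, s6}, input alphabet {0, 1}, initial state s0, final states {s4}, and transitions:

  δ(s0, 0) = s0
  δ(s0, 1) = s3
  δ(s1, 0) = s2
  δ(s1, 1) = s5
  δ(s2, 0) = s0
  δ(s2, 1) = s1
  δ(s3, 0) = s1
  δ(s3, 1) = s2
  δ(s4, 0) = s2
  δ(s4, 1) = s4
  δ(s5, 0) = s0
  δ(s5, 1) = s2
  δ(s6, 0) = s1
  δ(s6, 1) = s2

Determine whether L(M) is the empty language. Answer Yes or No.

The states reachable from the start state are {s0, s1, s2, s3, s5}.
None of the accepting states {s4} is reachable, so no string is accepted and L(M) = ∅.

Yes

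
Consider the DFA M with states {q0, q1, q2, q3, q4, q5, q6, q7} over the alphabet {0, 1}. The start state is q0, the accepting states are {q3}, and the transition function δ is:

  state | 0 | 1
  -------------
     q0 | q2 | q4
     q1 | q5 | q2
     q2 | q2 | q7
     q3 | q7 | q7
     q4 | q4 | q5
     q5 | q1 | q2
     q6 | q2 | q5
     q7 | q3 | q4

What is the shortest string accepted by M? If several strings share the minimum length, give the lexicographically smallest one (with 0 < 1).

010

A breadth-first search from q0 reaches an accepting state first via the path q0 → q2 → q7 → q3 on input 010.
No string of length < 3 is accepted (BFS exhausts all shorter strings without reaching an accepting state), and 010 is the lexicographically least accepting string of length 3.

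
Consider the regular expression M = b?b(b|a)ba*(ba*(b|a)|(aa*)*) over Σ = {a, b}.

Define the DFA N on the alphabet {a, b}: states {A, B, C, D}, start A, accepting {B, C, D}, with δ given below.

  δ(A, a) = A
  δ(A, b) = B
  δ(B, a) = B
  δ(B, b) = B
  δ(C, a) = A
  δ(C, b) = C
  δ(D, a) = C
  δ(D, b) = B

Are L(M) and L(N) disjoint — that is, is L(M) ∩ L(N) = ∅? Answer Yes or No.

The string bab is accepted by both M and N.
Hence L(M) ∩ L(N) ≠ ∅.

No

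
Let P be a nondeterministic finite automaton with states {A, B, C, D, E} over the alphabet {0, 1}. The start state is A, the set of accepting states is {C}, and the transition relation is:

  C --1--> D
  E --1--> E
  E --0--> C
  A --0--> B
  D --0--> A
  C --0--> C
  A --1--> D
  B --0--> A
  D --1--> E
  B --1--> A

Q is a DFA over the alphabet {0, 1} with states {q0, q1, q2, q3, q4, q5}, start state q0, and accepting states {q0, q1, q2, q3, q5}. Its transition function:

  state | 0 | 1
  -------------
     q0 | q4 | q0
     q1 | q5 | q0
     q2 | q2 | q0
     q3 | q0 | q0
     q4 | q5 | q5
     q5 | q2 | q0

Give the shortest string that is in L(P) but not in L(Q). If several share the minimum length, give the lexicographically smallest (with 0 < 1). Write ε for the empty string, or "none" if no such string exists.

The string 110 is accepted by P but not by Q.
No shorter string lies in the difference, and 110 is the lexicographically first length-3 string in L(P) \ L(Q).

110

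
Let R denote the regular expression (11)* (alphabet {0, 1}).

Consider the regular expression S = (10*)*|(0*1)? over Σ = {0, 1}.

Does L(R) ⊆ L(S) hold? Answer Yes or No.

Yes

Converting the expression R to a DFA (subset construction, then merging equivalent states) gives the minimal DFA with states {r0, r1, r2}, start state r0, accepting states {r0} and transitions r0: 0→r1, 1→r2; r1: 0→r1, 1→r1; r2: 0→r1, 1→r0.
Converting the expression S to a DFA (subset construction, then merging equivalent states) gives the minimal DFA with states {s0, s1, s2, s3, s4}, start state s0, accepting states {s0, s2, s3} and transitions s0: 0→s1, 1→s2; s1: 0→s1, 1→s3; s2: 0→s2, 1→s2; s3: 0→s4, 1→s4; s4: 0→s4, 1→s4.
Exploring the product automaton R × S from the start pair (r0, s0), following both machines on each input symbol, reaches 7 state pairs: (r0, s0), (r1, s1), (r2, s2), (r1, s3), (r1, s2), (r0, s2), (r1, s4).
R accepts in {r0} and S accepts in {s0, s2, s3}. The reachable pairs whose R-component is accepting are (r0, s0), (r0, s2); in each of them the S-component is accepting too, so the product for L(R) \ L(S) (R-component accepting, S-component rejecting) has no reachable accepting pair and the difference is empty.
Hence every string in L(R) is also in L(S).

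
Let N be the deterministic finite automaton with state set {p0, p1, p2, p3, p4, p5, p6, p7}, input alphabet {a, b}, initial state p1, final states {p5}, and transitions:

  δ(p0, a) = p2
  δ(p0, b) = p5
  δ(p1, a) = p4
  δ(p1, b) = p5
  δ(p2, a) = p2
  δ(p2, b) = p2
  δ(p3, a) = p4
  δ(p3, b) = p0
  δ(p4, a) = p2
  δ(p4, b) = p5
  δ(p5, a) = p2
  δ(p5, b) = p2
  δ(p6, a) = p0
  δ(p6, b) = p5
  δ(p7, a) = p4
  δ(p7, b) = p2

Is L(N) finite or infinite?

The useful states (reachable from p1 and able to reach an accepting state) are {p1, p4, p5}.
Restricted to these states the transition graph has no cycle, so every accepting path has bounded length and L is finite.

finite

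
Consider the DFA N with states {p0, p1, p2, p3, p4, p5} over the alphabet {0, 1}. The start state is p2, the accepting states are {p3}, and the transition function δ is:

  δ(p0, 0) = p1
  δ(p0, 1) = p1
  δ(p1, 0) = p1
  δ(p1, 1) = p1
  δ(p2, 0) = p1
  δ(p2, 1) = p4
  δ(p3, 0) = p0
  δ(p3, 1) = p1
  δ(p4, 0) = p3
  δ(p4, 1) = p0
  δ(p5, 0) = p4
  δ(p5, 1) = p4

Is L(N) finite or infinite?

The useful states (reachable from p2 and able to reach an accepting state) are {p2, p3, p4}.
Restricted to these states the transition graph has no cycle, so every accepting path has bounded length and L is finite.

finite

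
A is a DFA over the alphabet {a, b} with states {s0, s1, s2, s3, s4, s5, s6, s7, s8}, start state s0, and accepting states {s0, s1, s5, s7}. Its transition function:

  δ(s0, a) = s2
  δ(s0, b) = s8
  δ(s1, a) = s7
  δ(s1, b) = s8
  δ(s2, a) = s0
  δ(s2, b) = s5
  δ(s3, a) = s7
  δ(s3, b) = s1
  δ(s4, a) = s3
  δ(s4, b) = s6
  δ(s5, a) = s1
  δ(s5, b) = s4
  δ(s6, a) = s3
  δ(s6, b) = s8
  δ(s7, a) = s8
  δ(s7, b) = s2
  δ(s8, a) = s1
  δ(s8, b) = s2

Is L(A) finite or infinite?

infinite

State s8 is reachable from the start and can reach an accepting state, and it lies on the cycle s8 → s1 → s8.
Traversing that cycle any number of times yields accepted strings of unbounded length, so the language is infinite.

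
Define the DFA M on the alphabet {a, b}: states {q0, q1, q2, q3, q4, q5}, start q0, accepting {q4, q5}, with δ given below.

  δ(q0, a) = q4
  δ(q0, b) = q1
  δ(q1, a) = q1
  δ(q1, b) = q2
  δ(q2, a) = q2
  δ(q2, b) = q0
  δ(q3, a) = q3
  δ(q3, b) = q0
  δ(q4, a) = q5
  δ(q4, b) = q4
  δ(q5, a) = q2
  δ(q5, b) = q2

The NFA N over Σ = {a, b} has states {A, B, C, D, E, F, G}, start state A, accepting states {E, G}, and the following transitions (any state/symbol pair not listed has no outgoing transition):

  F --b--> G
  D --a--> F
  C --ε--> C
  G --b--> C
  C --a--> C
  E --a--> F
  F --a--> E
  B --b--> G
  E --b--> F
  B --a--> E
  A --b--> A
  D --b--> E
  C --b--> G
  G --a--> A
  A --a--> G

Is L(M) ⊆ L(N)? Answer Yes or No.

The string aa is in L(M) but not in L(N).
So L(M) ⊄ L(N).

No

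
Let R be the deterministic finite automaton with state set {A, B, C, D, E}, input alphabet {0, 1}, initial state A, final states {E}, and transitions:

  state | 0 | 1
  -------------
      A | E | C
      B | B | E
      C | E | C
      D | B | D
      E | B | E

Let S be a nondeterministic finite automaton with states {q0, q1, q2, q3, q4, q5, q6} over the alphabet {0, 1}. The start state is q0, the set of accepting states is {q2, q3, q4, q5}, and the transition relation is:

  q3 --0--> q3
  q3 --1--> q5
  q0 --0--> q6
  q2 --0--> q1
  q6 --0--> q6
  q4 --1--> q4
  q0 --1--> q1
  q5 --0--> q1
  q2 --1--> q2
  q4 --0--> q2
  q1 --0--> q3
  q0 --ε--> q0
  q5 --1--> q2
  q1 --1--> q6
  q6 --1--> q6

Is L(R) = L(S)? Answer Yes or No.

The string 0 is accepted by R but rejected by S.
So L(R) ≠ L(S).

No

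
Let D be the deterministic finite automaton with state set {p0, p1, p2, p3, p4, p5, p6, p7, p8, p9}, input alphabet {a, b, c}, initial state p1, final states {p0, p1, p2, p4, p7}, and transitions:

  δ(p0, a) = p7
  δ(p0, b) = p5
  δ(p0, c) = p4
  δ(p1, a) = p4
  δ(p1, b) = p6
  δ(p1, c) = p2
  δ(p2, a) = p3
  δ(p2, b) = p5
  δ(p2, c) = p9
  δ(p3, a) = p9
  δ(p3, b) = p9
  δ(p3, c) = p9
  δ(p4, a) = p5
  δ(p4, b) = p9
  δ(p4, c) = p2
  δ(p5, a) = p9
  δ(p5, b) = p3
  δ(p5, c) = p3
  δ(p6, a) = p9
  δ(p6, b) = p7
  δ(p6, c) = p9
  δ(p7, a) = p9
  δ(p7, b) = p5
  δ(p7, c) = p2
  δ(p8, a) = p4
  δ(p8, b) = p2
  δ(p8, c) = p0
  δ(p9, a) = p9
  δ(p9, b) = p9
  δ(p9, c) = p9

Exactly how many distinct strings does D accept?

The useful subgraph on states {p1, p2, p4, p6, p7} is acyclic, so L(D) is finite; the longest accepting path visits 4 useful states, giving maximum string length 3.
Counting accepting paths from p1 by length: 1 of length 0, 2 of length 1, 2 of length 2, 1 of length 3. Total 6.

6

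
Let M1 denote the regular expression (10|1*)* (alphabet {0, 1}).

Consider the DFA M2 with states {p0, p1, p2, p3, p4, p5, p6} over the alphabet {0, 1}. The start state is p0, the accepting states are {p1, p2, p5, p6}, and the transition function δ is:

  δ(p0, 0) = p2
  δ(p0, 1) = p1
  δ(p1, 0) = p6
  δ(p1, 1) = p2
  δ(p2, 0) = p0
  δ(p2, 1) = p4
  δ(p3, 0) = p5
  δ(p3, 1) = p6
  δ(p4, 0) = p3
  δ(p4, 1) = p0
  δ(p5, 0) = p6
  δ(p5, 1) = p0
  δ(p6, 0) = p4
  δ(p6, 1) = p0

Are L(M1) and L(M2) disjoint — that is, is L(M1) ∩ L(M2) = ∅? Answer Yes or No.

No

The string 1 is accepted by both M1 and M2.
Hence L(M1) ∩ L(M2) ≠ ∅.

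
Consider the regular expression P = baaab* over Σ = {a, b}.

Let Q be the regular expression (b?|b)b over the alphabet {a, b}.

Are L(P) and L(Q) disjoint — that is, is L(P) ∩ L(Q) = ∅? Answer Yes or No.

Converting the expression P to a DFA (subset construction, then merging equivalent states) gives the minimal DFA with states {p0, p1, p2, p3, p4, p5}, start state p0, accepting states {p5} and transitions p0: a→p1, b→p2; p1: a→p1, b→p1; p2: a→p3, b→p1; p3: a→p4, b→p1; p4: a→p5, b→p1; p5: a→p1, b→p5.
Converting the expression Q to a DFA (subset construction, then merging equivalent states) gives the minimal DFA with states {q0, q1, q2, q3}, start state q0, accepting states {q2, q3} and transitions q0: a→q1, b→q2; q1: a→q1, b→q1; q2: a→q1, b→q3; q3: a→q1, b→q1.
Exploring the product automaton P × Q from the start pair (p0, q0), following both machines on each input symbol, reaches 7 state pairs: (p0, q0), (p1, q1), (p2, q2), (p3, q1), (p1, q3), (p4, q1), (p5, q1).
P accepts in {p5} and Q accepts in {q2, q3}; no reachable pair has both components accepting, so no string drives both machines to acceptance simultaneously and L(P) ∩ L(Q) = ∅.
So no string is accepted by both, and the intersection is empty.

Yes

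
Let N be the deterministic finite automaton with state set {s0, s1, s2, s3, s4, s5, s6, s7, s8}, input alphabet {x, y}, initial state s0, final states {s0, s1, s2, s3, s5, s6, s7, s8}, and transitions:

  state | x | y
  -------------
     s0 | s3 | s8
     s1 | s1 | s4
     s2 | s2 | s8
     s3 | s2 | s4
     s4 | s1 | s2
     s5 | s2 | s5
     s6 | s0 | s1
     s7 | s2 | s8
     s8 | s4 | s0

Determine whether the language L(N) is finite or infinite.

infinite

State s0 is reachable from the start and can reach an accepting state, and it lies on the cycle s0 → s8 → s0.
Traversing that cycle any number of times yields accepted strings of unbounded length, so the language is infinite.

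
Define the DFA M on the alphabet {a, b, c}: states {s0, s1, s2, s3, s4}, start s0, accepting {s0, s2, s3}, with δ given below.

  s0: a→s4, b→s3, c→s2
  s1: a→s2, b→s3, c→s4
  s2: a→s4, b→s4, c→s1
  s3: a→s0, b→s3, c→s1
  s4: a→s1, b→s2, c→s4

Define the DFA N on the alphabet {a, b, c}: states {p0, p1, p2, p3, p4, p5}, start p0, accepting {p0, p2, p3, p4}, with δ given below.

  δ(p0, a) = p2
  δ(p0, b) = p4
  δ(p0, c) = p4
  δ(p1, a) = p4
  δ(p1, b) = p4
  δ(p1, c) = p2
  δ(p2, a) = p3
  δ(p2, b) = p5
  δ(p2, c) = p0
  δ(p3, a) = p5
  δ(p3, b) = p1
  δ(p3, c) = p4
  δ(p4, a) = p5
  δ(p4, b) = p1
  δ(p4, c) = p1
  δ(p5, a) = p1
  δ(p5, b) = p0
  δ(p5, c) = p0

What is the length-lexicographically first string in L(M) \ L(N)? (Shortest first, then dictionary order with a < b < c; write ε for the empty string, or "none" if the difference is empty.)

The string ab is accepted by M but not by N.
No shorter string lies in the difference, and ab is the lexicographically first length-2 string in L(M) \ L(N).

ab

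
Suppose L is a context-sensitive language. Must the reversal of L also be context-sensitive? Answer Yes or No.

Yes

Reversing both sides of every production of a noncontracting (context-sensitive) grammar gives another noncontracting grammar, and it generates Lᴿ; equivalently an LBA can reverse its tape in place and then run the machine for L.
So the context-sensitive languages are closed under reversal.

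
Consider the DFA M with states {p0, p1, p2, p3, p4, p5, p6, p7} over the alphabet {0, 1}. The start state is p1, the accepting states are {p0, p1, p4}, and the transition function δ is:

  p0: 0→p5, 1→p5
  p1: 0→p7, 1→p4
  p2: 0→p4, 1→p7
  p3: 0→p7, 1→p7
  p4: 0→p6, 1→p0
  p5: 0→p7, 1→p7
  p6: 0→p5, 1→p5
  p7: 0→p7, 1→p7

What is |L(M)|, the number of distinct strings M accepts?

The useful subgraph on states {p0, p1, p4} is acyclic, so L(M) is finite; the longest accepting path visits 3 useful states, giving maximum string length 2.
Counting accepting paths from p1 by length: 1 of length 0, 1 of length 1, 1 of length 2. Total 3.

3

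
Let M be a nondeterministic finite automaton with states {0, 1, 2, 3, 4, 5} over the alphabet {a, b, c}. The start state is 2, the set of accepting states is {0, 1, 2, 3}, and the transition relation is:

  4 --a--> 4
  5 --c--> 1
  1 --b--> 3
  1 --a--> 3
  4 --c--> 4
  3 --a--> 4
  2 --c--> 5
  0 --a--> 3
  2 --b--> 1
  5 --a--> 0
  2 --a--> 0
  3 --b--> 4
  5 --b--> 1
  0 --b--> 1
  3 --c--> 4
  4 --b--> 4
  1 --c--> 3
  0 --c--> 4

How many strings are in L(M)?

25

The useful subgraph on states {0, 1, 2, 3, 5} is acyclic, so L(M) is finite; the longest accepting path visits 5 useful states, giving maximum string length 4.
Counting accepting paths from 2 by length: 1 of length 0, 2 of length 1, 8 of length 2, 11 of length 3, 3 of length 4. Total 25.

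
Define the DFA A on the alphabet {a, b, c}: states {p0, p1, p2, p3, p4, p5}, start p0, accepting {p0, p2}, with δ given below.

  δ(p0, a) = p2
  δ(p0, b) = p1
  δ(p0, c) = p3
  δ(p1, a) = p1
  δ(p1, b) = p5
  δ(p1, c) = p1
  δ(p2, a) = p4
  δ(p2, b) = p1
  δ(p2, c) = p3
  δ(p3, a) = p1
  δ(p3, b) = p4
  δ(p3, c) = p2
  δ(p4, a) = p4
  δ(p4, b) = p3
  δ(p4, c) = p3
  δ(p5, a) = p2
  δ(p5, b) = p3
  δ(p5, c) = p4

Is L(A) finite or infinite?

infinite

State p1 is reachable from the start and can reach an accepting state, and it lies on the cycle p1 → p1.
Traversing that cycle any number of times yields accepted strings of unbounded length, so the language is infinite.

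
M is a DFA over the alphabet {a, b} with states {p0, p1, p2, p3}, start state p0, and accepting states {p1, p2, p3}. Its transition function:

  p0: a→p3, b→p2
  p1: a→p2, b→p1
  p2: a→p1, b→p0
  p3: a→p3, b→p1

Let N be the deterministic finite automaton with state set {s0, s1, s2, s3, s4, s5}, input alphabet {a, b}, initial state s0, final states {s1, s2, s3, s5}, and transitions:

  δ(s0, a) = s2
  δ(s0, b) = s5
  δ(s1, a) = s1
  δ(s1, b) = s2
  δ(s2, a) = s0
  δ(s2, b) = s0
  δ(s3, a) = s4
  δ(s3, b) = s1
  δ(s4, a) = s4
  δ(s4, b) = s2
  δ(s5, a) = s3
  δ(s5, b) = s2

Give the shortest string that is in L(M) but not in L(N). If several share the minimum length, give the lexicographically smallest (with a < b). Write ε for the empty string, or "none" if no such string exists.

aa

The string aa is accepted by M but not by N.
No shorter string lies in the difference, and aa is the lexicographically first length-2 string in L(M) \ L(N).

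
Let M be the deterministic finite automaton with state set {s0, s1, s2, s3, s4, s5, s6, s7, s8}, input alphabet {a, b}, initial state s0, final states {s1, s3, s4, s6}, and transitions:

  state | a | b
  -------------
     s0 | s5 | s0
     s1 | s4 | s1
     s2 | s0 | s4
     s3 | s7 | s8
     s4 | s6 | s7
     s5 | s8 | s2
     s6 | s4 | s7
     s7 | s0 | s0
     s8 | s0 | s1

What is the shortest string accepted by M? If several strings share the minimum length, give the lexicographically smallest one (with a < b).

aab

A breadth-first search from s0 reaches an accepting state first via the path s0 → s5 → s8 → s1 on input aab.
No string of length < 3 is accepted (BFS exhausts all shorter strings without reaching an accepting state), and aab is the lexicographically least accepting string of length 3.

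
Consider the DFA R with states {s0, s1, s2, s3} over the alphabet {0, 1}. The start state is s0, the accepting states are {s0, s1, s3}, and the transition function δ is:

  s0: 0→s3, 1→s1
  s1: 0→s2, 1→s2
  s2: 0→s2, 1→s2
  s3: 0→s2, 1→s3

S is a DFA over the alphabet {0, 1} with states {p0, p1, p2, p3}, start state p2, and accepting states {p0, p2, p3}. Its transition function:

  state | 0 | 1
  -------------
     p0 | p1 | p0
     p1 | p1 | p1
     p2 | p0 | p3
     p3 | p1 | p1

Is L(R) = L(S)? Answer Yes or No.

Exploring the product automaton R × S from the start pair (s0, p2), following both machines on each input symbol, reaches 4 state pairs: (s0, p2), (s3, p0), (s1, p3), (s2, p1).
R accepts in {s0, s1, s3} and S accepts in {p0, p2, p3}. In every reachable pair the two components are either both accepting — (s0, p2), (s3, p0), (s1, p3) — or both non-accepting, so no string is accepted by exactly one of the machines: L(R) \ L(S) and L(S) \ L(R) are both empty.
Hence every string is accepted by R iff it is accepted by S, and the two languages coincide.

Yes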